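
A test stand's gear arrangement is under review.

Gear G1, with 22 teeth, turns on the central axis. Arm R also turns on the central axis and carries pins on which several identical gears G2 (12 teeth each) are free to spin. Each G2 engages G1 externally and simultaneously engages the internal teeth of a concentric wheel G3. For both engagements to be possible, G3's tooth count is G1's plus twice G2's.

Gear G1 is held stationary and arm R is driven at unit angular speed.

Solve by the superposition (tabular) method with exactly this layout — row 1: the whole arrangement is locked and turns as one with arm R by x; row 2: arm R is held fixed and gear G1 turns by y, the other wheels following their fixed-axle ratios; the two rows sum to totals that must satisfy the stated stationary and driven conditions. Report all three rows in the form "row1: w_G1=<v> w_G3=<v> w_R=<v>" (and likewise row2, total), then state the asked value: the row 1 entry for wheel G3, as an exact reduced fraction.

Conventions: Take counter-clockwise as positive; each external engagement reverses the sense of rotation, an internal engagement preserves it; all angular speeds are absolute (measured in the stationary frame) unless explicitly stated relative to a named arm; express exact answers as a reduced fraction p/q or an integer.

row1: w_G1=1 w_G3=1 w_R=1
row2: w_G1=-1 w_G3=11/23 w_R=0
total: w_G1=0 w_G3=34/23 w_R=1
asked value: 1

recognized (axles ride arm R): planetary set, 22/12/46 teeth
superposition row 1 [locked train]: every member turns x
row 2 (arm held, sun turns y): ω_ring = −(22/46)·y, ω_arm = 0
boundary: total ω_sun = x + y = 0 and total ω_arm = x = 1  ⇒  y = -1, x = 1
row 2 ring = −(22/46)·(-1) = 11/23
totals (row 1 + row 2): sun 1 + (-1) = 0, ring 1 + 11/23 = 34/23, arm 1 + 0 = 1
asked cell (row1, ring) = 1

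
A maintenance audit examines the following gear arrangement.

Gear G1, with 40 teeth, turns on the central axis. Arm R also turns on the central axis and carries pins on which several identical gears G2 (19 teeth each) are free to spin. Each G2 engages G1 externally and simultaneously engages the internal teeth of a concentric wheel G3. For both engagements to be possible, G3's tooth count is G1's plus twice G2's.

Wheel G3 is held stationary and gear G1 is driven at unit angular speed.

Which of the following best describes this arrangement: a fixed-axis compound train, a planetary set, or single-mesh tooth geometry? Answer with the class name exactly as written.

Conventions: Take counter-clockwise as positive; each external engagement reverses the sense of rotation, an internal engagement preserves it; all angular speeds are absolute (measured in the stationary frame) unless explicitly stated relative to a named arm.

class = planetary set [G3 = 40+2·19 = 78; Willis about the carrier]
classification: planetary set

planetary set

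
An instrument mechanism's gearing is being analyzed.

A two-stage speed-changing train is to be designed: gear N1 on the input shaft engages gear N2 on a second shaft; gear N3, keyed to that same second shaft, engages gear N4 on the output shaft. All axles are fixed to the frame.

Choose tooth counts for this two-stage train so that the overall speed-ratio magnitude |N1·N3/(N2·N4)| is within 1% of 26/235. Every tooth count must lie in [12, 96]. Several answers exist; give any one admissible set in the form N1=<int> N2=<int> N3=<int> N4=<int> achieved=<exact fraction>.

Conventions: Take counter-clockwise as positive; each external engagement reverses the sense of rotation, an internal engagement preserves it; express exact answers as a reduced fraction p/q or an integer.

class = fixed-axis compound train [2-stage, 26/235 wanted]
target = 26/235 in lowest terms: an exact hit needs N1·N3 = k·26 and N2·N4 = k·235 for one integer k, every count in [12, 96]; additionally prefer no 1:1 stage (N1 ≠ N2, N3 ≠ N4)
k = 1…5: no 1:1-free in-range split of k·26 and k·235 into factor pairs; take k = 6
k = 6: N1·N3 = 156 = 12·13, N2·N4 = 1410 = 15·94
achieved = 12·13/(15·94) = 26/235; |achieved − target| = 0 ≤ 13/11750 ✓

N1=12 N2=15 N3=13 N4=94 achieved=26/235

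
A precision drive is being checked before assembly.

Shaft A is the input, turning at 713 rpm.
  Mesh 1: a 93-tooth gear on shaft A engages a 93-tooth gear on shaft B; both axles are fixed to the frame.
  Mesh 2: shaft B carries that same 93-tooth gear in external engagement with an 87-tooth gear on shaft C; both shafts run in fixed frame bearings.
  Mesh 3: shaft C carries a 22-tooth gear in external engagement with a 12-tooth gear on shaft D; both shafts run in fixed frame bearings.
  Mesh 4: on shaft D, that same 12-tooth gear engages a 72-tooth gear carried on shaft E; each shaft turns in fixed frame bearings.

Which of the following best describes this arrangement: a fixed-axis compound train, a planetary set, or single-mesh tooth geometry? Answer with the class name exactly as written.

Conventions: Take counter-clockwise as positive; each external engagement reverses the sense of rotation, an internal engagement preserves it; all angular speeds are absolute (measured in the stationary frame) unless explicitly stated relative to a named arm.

fixed-axis compound train

recognized (5 fixed axles, 4 meshes): fixed-axis compound train
classification: fixed-axis compound train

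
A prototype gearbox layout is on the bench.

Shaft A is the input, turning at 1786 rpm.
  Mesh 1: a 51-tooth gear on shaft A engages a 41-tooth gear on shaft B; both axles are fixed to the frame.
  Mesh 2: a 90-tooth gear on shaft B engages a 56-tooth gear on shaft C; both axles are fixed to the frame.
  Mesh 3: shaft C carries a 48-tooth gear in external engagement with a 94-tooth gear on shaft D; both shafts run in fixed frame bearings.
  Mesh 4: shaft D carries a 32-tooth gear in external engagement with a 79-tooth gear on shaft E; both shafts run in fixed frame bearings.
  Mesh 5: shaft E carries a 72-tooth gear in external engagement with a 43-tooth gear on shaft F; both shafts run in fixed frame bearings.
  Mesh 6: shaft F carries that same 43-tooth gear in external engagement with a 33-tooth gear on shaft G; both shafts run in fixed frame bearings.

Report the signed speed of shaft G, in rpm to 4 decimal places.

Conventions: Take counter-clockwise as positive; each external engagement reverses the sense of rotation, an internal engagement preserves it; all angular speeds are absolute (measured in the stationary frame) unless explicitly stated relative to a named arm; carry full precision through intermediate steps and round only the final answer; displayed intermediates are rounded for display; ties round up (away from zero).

class = fixed-axis compound train [6 meshes; 6 ratios multiply, 6 sense flips]
mesh 1 [51T→41T]: ω = 1786.0000×51/41 = 2221.6098 rpm, sense flips to −
mesh 2 [90T→56T]: ω = 2221.6098×90/56 = 3570.4443 rpm, sense flips to +
mesh 3 [48T→94T]: ω = 3570.4443×48/94 = 1823.2056 rpm, sense flips to −
mesh 4 [32T→79T]: ω = 1823.2056×32/79 = 738.5137 rpm, sense flips to +
mesh 5 [72T→43T]: ω = 738.5137×72/43 = 1236.5810 rpm, sense flips to −
mesh 6 [43T→33T]: ω = 1236.5810×43/33 = 1611.3025 rpm, sense flips to +
signed output speed = +1611.3025 rpm

+1611.3025 rpm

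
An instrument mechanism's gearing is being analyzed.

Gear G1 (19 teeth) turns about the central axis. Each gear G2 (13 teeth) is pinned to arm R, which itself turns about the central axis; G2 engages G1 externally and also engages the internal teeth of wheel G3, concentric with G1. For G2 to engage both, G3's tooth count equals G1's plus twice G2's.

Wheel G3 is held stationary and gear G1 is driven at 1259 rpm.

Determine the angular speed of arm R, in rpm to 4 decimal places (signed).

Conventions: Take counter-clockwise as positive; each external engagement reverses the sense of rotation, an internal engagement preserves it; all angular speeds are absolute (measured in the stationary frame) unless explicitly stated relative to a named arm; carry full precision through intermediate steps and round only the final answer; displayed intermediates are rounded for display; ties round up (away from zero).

class = planetary set [G3 = 19+2·13 = 45; Willis about the carrier]
normalise by the input: solve with ω_sun = 1, then scale by 1259 rpm
ring teeth: 19 + 2·13 = 45
19(ω_sun−ω_arm) = −45(ω_ring−ω_arm),  ω_ring = 0, ω_sun = 1
19(1−ω_arm) = −45(0−ω_arm)  ⇒  64·ω_arm = 19  ⇒  ω_arm = 19/64
scale: ω_arm = 19/64 × 1259 rpm = +373.7656 rpm

+373.7656 rpm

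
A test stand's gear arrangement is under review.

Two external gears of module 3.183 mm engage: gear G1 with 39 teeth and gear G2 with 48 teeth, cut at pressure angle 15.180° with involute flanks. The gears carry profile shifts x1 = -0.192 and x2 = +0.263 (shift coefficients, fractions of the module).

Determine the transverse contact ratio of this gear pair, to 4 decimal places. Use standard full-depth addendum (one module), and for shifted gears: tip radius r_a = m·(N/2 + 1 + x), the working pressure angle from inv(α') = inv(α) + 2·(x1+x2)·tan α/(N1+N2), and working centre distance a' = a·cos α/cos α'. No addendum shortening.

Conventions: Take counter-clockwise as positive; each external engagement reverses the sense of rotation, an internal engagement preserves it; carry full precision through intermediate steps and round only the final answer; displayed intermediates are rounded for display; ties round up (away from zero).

recognized (one external pair, fixed centres): single-mesh tooth geometry, m = 3.183, N1 = 39, N2 = 48
base radii: r_b1 = 59.902803, r_b2 = 73.726527
tip radii: r_a1 = 64.640364, r_a2 = 80.412129
inv(α') = inv(15.180°) + 2·(-0.192+0.263)·tan α/(39+48) = 0.00682105  ⇒  α' = 15.51677°
a' = a·cos α / cos α' = 138.4605·cos 15.180°/cos 15.51677° = 138.684063
action lengths: √(r_a1²−r_b1²) = 24.290550, √(r_a2²−r_b2²) = 32.101553
base pitch p_b = π·m·cos α = 9.650780
CR = (24.290550 + 32.101553 − 138.684063·sin 15.51677°)/9.650780 = 1.998934
contact ratio ≈ 1.9989

1.9989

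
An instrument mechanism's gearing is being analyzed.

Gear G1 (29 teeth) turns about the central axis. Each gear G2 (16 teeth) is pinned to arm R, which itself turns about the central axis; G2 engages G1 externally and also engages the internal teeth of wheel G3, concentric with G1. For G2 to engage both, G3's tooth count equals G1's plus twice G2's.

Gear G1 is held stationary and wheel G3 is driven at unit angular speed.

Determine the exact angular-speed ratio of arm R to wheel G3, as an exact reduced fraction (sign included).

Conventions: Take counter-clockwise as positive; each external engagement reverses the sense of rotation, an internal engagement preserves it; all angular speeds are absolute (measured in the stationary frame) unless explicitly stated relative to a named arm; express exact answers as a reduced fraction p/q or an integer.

61/90

recognized (axles ride arm R): planetary set, 29/16/61 teeth
ring teeth: 29 + 2·16 = 61
29(ω_sun−ω_arm) = −61(ω_ring−ω_arm),  ω_sun = 0, ω_ring = 1
29(0−ω_arm) = −61(1−ω_arm)  ⇒  90·ω_arm = 61  ⇒  ω_arm = 61/90
ω_out/ω_in = 61/90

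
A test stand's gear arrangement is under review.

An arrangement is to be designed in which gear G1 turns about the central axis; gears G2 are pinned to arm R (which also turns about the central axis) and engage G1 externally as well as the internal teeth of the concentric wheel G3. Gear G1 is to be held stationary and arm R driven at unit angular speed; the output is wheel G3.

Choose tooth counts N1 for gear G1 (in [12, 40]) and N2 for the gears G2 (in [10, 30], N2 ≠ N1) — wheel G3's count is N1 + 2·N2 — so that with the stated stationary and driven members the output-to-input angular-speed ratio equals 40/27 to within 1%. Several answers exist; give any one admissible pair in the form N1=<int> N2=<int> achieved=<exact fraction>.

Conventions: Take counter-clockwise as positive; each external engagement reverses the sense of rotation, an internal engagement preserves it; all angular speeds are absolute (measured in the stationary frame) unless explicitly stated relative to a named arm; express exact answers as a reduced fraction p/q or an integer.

topology: planetary set — design target 40/27, arm = carrier (Willis)
Willis with ω_sun = 0: ω_ring/ω_arm = (N1+N3)/N3; set equal to 40/27  ⇒  N3/N1 = 1/(40/27 − 1) = 27/13
N3 = N1 + 2·N2  ⇒  N2/N1 = (N3/N1 − 1)/2 = (27/13 − 1)/2 = 7/13
smallest multiple with N1 ≥ 12 and N2 ≥ 10: k = 2  ⇒  N1 = 2·13 = 26, N2 = 2·7 = 14 (N1 ≤ 40, N2 ≤ 30, N2 ≠ N1 ✓), N3 = 26 + 2·14 = 54
check: (N1+N3)/N3 with N1 = 26, N3 = 54 gives 40/27; |achieved − target| = 0 ≤ 2/135 ✓

N1=26 N2=14 achieved=40/27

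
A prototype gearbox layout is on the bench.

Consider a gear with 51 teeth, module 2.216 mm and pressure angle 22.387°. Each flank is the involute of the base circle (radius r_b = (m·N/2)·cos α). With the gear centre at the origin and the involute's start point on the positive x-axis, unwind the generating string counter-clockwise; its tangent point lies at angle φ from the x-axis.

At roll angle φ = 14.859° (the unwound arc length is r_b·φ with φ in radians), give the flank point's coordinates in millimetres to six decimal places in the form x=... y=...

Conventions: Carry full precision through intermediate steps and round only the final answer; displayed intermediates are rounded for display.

recognized (one wheel, involute flank): single-mesh tooth geometry, m = 2.216, N = 51
pitch radius r_p = m·N/2 = 2.216·51/2 = 56.508000
base radius r_b = r_p·cos α = 56.508000·cos 22.387° = 52.249132
roll angle φ = 14.859° = 0.25933847 rad
x = r_b·(cos φ + φ·sin φ) = 53.976744
y = r_b·(sin φ − φ·cos φ) = 0.301741

x=53.976744 y=0.301741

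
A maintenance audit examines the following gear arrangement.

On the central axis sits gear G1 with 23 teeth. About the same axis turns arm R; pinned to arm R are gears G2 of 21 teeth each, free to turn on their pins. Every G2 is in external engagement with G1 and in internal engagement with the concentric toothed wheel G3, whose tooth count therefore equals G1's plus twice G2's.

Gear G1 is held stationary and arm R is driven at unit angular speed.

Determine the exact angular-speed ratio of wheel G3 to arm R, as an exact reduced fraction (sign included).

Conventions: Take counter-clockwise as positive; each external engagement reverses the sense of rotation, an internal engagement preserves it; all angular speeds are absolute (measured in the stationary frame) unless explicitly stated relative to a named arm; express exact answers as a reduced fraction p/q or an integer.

88/65

planetary set (23T centre, 21T on arm, 65T internal) — Willis relation
ring teeth: 23 + 2·21 = 65
23(ω_sun−ω_arm) = −65(ω_ring−ω_arm),  ω_sun = 0, ω_arm = 1
ω_ring = 1 − (23/65)(0−1) = 88/65
ω_out/ω_in = 88/65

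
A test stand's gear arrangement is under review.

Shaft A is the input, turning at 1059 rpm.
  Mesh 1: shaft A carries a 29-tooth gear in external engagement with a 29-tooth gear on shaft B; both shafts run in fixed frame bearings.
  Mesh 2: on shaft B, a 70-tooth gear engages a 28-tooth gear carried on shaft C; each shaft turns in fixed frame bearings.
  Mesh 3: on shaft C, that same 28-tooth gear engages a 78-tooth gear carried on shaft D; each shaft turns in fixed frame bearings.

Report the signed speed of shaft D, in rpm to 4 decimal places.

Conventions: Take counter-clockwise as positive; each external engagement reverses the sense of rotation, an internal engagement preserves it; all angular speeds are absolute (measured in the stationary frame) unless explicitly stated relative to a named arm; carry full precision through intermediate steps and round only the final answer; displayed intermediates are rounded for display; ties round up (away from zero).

-950.3846 rpm

class = fixed-axis compound train [3 meshes; 3 ratios multiply, 3 sense flips]
mesh 1 [29T→29T]: ω = 1059.0000×29/29 = 1059.0000 rpm, sense flips to −
mesh 2 [70T→28T]: ω = 1059.0000×70/28 = 2647.5000 rpm, sense flips to +
mesh 3 [28T→78T]: ω = 2647.5000×28/78 = 950.3846 rpm, sense flips to −
signed output speed = -950.3846 rpm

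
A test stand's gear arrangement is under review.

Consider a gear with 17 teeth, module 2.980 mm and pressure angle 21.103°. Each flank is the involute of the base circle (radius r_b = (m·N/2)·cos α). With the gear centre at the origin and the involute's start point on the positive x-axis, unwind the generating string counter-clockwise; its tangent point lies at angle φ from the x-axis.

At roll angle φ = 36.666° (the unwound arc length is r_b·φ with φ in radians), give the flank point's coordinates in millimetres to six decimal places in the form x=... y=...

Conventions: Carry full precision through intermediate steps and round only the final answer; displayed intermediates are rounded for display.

x=27.985794 y=1.981057

recognized (one wheel, involute flank): single-mesh tooth geometry, m = 2.980, N = 17
pitch radius r_p = m·N/2 = 2.980·17/2 = 25.330000
base radius r_b = r_p·cos α = 25.330000·cos 21.103° = 23.631236
roll angle φ = 36.666° = 0.63994242 rad
x = r_b·(cos φ + φ·sin φ) = 27.985794
y = r_b·(sin φ − φ·cos φ) = 1.981057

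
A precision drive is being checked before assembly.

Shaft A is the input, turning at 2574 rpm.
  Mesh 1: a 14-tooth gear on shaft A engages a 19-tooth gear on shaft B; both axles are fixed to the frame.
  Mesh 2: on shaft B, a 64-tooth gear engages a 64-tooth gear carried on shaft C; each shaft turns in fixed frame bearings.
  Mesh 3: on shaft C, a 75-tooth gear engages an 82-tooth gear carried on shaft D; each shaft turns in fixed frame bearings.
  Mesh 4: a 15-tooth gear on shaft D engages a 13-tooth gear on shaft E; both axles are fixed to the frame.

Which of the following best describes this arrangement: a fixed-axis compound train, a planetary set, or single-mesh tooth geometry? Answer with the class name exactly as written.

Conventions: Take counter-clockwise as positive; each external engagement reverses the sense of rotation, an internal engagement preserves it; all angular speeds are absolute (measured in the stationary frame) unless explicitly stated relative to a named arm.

topology: fixed-axis compound train — 4 meshes, A→E
classification: fixed-axis compound train

fixed-axis compound train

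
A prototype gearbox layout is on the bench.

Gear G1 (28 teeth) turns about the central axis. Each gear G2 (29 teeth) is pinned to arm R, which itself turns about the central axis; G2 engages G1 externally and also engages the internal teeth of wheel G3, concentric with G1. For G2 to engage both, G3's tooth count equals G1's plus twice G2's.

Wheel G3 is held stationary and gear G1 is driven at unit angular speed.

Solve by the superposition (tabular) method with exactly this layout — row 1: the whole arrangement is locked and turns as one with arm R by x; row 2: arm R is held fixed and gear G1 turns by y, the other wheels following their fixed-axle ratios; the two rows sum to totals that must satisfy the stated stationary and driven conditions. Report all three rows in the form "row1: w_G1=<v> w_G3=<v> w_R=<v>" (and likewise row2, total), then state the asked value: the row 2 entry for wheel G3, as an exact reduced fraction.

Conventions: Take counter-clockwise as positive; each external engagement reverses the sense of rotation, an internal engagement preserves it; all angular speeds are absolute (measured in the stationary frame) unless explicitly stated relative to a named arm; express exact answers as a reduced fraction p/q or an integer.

class = planetary set [G3 = 28+2·29 = 86; Willis about the carrier]
row 1 — lock + rotate with arm: ω_sun = ω_ring = ω_arm = x
row 2 (arm held, sun turns y): ω_ring = −(28/86)·y, ω_arm = 0
boundary: total ω_ring = x − (28/86)·y = 0 and total ω_sun = x + y = 1  ⇒  y = 43/57, x = 14/57
row 2 ring = −(28/86)·43/57 = -14/57
totals (row 1 + row 2): sun 14/57 + 43/57 = 1, ring 14/57 + (-14/57) = 0, arm 14/57 + 0 = 14/57
asked cell (row2, ring) = -14/57

row1: w_G1=14/57 w_G3=14/57 w_R=14/57
row2: w_G1=43/57 w_G3=-14/57 w_R=0
total: w_G1=1 w_G3=0 w_R=14/57
asked value: -14/57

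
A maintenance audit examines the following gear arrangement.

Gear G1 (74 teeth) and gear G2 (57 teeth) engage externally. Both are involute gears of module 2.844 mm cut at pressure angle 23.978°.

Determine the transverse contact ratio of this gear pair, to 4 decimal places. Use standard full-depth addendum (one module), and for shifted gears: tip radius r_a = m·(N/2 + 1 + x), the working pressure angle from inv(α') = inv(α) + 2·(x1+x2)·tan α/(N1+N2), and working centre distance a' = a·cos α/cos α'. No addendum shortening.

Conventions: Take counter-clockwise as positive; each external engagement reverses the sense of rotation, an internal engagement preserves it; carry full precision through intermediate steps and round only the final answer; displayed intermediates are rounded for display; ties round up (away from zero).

topology: single-mesh involute geometry — m = 2.844, 74T/57T pair
base radii: r_b1 = 96.146988, r_b2 = 74.059167
tip radii: r_a1 = 108.072000, r_a2 = 83.898000
no profile shift: α' = α, a' = a
action lengths: √(r_a1²−r_b1²) = 49.348899, √(r_a2²−r_b2²) = 39.422255
base pitch p_b = π·m·cos α = 8.163640
CR = (49.348899 + 39.422255 − 186.282000·sin 23.97800°)/8.163640 = 1.600853
contact ratio ≈ 1.6009

1.6009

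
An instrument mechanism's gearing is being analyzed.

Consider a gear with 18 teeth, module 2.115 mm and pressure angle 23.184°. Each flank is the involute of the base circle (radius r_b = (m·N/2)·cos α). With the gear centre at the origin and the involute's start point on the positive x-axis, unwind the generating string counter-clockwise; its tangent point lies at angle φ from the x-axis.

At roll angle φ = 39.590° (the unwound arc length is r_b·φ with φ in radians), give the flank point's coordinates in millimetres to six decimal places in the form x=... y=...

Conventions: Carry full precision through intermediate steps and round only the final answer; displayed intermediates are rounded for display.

topology: single-mesh involute geometry — m = 2.115, N = 18
pitch radius r_p = m·N/2 = 2.115·18/2 = 19.035000
base radius r_b = r_p·cos α = 19.035000·cos 23.184° = 17.497835
roll angle φ = 39.590° = 0.69097585 rad
x = r_b·(cos φ + φ·sin φ) = 21.189460
y = r_b·(sin φ − φ·cos φ) = 1.833888

x=21.189460 y=1.833888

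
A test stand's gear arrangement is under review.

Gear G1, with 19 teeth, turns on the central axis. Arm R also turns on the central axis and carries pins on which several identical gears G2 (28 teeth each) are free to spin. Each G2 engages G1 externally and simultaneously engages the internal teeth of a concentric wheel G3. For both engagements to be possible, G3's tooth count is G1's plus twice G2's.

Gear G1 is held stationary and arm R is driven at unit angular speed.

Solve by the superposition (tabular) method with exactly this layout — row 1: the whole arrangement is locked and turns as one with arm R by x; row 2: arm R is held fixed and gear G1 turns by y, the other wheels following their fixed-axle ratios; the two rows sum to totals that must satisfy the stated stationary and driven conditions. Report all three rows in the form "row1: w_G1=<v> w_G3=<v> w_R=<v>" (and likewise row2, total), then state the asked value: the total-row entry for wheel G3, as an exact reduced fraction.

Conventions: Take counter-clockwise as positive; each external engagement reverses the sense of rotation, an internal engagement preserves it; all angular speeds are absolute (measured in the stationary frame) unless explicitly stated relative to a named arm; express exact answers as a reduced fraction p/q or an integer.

planetary set (19T centre, 28T on arm, 75T internal) — Willis relation
superposition row 1 [locked train]: every member turns x
row 2 — arm fixed, fixed-axis ratios: sun y, ring −(19/75)·y, arm 0
boundary: total ω_sun = x + y = 0 and total ω_arm = x = 1  ⇒  y = -1, x = 1
row 2 ring = −(19/75)·(-1) = 19/75
totals (row 1 + row 2): sun 1 + (-1) = 0, ring 1 + 19/75 = 94/75, arm 1 + 0 = 1
asked cell (total, ring) = 94/75

row1: w_G1=1 w_G3=1 w_R=1
row2: w_G1=-1 w_G3=19/75 w_R=0
total: w_G1=0 w_G3=94/75 w_R=1
asked value: 94/75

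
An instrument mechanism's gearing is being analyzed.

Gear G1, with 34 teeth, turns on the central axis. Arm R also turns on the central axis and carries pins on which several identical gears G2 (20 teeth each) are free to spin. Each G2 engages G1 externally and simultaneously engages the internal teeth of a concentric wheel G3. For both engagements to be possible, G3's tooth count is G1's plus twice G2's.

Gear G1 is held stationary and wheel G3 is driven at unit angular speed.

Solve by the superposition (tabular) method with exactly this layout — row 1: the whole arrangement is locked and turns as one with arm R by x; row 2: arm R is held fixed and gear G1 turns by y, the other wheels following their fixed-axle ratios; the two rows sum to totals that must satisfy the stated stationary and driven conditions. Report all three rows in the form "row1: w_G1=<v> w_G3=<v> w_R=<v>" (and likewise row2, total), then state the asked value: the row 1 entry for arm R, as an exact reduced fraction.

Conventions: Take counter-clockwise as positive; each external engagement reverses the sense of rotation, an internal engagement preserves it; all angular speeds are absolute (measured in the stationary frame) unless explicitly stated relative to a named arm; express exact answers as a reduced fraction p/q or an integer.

class = planetary set [G3 = 34+2·20 = 74; Willis about the carrier]
superposition row 1 [locked train]: every member turns x
superposition row 2 [arm held]: sun y, ring −(34/74)·y, arm 0
boundary: total ω_sun = x + y = 0 and total ω_ring = x − (34/74)·y = 1  ⇒  y = -37/54, x = 37/54
row 2 ring = −(34/74)·(-37/54) = 17/54
totals (row 1 + row 2): sun 37/54 + (-37/54) = 0, ring 37/54 + 17/54 = 1, arm 37/54 + 0 = 37/54
asked cell (row1, arm) = 37/54

row1: w_G1=37/54 w_G3=37/54 w_R=37/54
row2: w_G1=-37/54 w_G3=17/54 w_R=0
total: w_G1=0 w_G3=1 w_R=37/54
asked value: 37/54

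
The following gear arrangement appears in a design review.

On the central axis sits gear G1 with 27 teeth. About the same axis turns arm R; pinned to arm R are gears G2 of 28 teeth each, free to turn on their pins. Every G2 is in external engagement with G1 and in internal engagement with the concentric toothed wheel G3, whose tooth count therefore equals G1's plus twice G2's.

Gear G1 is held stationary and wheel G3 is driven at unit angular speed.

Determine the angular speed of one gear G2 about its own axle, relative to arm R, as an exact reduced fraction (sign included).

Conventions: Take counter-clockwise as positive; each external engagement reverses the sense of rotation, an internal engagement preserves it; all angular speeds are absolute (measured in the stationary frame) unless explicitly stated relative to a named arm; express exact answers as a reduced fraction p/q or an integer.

2241/3080

recognized (axles ride arm R): planetary set, 27/28/83 teeth
ring teeth: 27 + 2·28 = 83
27(ω_sun−ω_arm) = −83(ω_ring−ω_arm),  ω_sun = 0, ω_ring = 1
27(0−ω_arm) = −83(1−ω_arm)  ⇒  110·ω_arm = 83  ⇒  ω_arm = 83/110
sun–planet mesh: 27·(0−83/110) = −28·(ω_p−ω_arm)  ⇒  ω_p−ω_arm = 2241/3080
exact speed ratio = 2241/3080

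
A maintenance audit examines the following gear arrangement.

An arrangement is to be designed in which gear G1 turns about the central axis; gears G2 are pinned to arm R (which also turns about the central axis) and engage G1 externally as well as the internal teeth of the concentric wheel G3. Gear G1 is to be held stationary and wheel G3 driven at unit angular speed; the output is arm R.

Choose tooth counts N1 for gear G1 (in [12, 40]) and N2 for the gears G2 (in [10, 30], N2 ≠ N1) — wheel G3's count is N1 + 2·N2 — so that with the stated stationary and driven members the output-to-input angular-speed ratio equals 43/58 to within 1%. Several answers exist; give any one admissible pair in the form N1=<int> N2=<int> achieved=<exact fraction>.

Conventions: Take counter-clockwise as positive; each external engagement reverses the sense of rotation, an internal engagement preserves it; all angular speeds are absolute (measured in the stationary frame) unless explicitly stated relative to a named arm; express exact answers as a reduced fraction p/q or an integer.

design class (target 43/58): planetary set
Willis with ω_sun = 0: ω_arm/ω_ring = N3/(N1+N3); set equal to 43/58  ⇒  N3/N1 = (43/58)/(1 − 43/58) = 43/15
N3 = N1 + 2·N2  ⇒  N2/N1 = (N3/N1 − 1)/2 = (43/15 − 1)/2 = 14/15
smallest multiple with N1 ≥ 12 and N2 ≥ 10: k = 1  ⇒  N1 = 1·15 = 15, N2 = 1·14 = 14 (N1 ≤ 40, N2 ≤ 30, N2 ≠ N1 ✓), N3 = 15 + 2·14 = 43
check: N3/(N1+N3) with N1 = 15, N3 = 43 gives 43/58; |achieved − target| = 0 ≤ 43/5800 ✓

N1=15 N2=14 achieved=43/58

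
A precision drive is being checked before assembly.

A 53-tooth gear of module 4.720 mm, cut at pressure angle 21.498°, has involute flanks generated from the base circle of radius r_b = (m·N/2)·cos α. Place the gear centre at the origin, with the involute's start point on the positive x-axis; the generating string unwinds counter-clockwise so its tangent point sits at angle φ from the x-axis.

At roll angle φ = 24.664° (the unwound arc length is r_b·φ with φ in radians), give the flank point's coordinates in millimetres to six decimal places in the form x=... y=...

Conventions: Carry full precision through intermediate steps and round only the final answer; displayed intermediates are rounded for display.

x=126.666437 y=3.037415

class = single-mesh tooth geometry [base-circle involute, m = 4.720, 53T]
pitch radius r_p = m·N/2 = 4.720·53/2 = 125.080000
base radius r_b = r_p·cos α = 125.080000·cos 21.498° = 116.378230
roll angle φ = 24.664° = 0.43046801 rad
x = r_b·(cos φ + φ·sin φ) = 126.666437
y = r_b·(sin φ − φ·cos φ) = 3.037415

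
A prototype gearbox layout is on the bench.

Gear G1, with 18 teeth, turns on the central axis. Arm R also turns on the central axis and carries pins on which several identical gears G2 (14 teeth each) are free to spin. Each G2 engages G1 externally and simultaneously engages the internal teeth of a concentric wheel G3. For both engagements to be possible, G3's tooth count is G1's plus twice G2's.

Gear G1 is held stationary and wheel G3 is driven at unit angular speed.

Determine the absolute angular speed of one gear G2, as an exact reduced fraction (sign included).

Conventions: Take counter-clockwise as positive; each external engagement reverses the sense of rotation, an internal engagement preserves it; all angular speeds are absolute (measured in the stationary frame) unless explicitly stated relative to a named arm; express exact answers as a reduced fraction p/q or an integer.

class = planetary set [G3 = 18+2·14 = 46; Willis about the carrier]
ring teeth: 18 + 2·14 = 46
18(ω_sun−ω_arm) = −46(ω_ring−ω_arm),  ω_sun = 0, ω_ring = 1
18(0−ω_arm) = −46(1−ω_arm)  ⇒  64·ω_arm = 46  ⇒  ω_arm = 23/32
sun–planet mesh: 18·(0−23/32) = −14·(ω_p−ω_arm)  ⇒  ω_p−ω_arm = 207/224
ω_p = 23/32 + 207/224 = 23/14
exact speed ratio = 23/14

23/14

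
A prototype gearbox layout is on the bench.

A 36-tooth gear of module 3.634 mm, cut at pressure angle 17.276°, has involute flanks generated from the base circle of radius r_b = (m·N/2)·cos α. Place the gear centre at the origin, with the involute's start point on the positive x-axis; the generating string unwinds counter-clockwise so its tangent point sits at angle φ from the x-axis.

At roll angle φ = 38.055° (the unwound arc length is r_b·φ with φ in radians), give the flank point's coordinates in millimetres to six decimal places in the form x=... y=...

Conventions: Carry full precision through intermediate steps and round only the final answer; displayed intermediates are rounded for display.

topology: single-mesh involute geometry — m = 3.634, N = 36
pitch radius r_p = m·N/2 = 3.634·36/2 = 65.412000
base radius r_b = r_p·cos α = 65.412000·cos 17.276° = 62.460956
roll angle φ = 38.055° = 0.66418505 rad
x = r_b·(cos φ + φ·sin φ) = 74.755444
y = r_b·(sin φ − φ·cos φ) = 5.835442

x=74.755444 y=5.835442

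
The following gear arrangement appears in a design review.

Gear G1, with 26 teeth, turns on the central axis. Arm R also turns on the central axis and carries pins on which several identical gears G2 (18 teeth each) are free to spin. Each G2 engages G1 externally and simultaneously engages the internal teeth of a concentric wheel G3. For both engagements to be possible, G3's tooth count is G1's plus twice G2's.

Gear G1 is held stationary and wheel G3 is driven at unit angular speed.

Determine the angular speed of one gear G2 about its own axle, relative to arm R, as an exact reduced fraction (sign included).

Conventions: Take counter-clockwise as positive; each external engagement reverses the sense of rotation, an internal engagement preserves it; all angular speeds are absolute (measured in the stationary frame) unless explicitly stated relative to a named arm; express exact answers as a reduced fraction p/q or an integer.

topology: planetary set — G1 26T / G2 18T / G3 62T, arm = carrier (Willis)
ring teeth: 26 + 2·18 = 62
26(ω_sun−ω_arm) = −62(ω_ring−ω_arm),  ω_sun = 0, ω_ring = 1
26(0−ω_arm) = −62(1−ω_arm)  ⇒  88·ω_arm = 62  ⇒  ω_arm = 31/44
sun–planet mesh: 26·(0−31/44) = −18·(ω_p−ω_arm)  ⇒  ω_p−ω_arm = 403/396
exact speed ratio = 403/396

403/396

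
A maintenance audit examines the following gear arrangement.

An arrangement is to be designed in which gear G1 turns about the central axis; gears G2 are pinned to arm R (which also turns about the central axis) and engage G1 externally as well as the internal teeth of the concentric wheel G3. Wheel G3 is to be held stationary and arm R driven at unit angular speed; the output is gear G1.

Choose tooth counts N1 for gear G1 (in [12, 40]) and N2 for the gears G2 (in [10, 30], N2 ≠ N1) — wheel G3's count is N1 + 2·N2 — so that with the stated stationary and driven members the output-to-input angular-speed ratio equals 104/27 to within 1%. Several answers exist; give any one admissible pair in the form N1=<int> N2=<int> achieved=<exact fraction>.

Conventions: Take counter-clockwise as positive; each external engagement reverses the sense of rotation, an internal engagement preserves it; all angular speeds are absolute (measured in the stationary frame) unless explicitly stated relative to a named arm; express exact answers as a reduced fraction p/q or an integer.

planetary set to be sized for 104/27 (Willis relation)
Willis with ω_ring = 0: ω_sun/ω_arm = (N1+N3)/N1; set equal to 104/27  ⇒  N3/N1 = 104/27 − 1 = 77/27
N3 = N1 + 2·N2  ⇒  N2/N1 = (N3/N1 − 1)/2 = (77/27 − 1)/2 = 25/27
smallest multiple with N1 ≥ 12 and N2 ≥ 10: k = 1  ⇒  N1 = 1·27 = 27, N2 = 1·25 = 25 (N1 ≤ 40, N2 ≤ 30, N2 ≠ N1 ✓), N3 = 27 + 2·25 = 77
check: (N1+N3)/N1 with N1 = 27, N3 = 77 gives 104/27; |achieved − target| = 0 ≤ 26/675 ✓

N1=27 N2=25 achieved=104/27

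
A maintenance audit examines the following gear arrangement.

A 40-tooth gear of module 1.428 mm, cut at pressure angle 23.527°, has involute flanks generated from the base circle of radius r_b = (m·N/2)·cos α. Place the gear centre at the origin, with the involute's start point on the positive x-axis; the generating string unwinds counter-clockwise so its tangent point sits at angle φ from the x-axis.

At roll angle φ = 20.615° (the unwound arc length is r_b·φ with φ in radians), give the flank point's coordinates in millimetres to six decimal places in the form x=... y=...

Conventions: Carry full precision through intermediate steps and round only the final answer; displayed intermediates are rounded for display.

x=27.826360 y=0.401324

topology: single-mesh involute geometry — m = 1.428, N = 40
pitch radius r_p = m·N/2 = 1.428·40/2 = 28.560000
base radius r_b = r_p·cos α = 28.560000·cos 23.527° = 26.185866
roll angle φ = 20.615° = 0.35979963 rad
x = r_b·(cos φ + φ·sin φ) = 27.826360
y = r_b·(sin φ − φ·cos φ) = 0.401324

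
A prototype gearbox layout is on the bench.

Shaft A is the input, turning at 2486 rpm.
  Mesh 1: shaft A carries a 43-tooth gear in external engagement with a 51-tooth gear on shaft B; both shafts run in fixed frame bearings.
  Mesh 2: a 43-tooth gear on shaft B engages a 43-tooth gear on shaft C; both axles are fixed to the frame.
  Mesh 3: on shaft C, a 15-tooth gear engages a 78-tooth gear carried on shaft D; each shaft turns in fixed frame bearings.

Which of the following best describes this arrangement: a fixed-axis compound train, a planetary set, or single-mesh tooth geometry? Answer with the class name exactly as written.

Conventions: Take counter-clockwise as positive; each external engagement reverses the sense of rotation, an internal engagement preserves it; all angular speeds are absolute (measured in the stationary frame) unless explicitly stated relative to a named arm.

fixed-axis compound train

recognized (4 fixed axles, 3 meshes): fixed-axis compound train
classification: fixed-axis compound train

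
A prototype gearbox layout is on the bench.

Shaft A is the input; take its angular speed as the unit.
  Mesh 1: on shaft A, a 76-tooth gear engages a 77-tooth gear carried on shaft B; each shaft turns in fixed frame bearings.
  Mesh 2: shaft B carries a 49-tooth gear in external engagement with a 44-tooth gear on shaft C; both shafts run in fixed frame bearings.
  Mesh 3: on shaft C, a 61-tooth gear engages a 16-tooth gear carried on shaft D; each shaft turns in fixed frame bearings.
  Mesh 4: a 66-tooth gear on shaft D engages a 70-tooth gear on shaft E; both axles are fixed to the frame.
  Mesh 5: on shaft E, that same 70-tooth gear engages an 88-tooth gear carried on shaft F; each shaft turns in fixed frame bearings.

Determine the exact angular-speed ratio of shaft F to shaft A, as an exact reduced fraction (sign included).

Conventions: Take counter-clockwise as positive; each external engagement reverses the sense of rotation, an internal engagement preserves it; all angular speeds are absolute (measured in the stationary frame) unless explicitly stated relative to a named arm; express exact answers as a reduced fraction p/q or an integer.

class = fixed-axis compound train [5 meshes; 5 ratios multiply, 5 sense flips]
mesh 1 [76T→77T]: running ratio 76/77, sense −
mesh 2 [49T→44T]: running ratio 133/121, sense +
mesh 3 [61T→16T]: running ratio 8113/1936, sense −
mesh 4 [66T→70T]: running ratio 3477/880, sense +
mesh 5 [70T→88T]: running ratio 24339/7744, sense −
ω_out/ω_in = -24339/7744

-24339/7744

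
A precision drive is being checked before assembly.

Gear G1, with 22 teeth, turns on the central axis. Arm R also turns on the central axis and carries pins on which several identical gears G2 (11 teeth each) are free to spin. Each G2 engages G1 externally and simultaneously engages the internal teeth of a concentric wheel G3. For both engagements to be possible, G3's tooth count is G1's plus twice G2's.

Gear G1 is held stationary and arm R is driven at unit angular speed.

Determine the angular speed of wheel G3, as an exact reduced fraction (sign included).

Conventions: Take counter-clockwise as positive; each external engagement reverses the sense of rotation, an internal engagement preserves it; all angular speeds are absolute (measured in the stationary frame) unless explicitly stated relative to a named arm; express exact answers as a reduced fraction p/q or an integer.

planetary set (22T centre, 11T on arm, 44T internal) — Willis relation
ring teeth: 22 + 2·11 = 44
22(ω_sun−ω_arm) = −44(ω_ring−ω_arm),  ω_sun = 0, ω_arm = 1
ω_ring = 1 − (22/44)(0−1) = 3/2
exact speed ratio = 3/2

3/2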